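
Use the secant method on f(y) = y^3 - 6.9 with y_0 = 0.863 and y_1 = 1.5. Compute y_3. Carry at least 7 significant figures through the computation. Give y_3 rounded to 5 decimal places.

f(y_0) = -6.257264, f(y_1) = -3.525000
y_2 = 1.500000 - (-3.525000)·(1.500000 - 0.863000)/(-3.525000 - (-6.257264)) = 2.321818; f(y_2) = 5.616552
y_3 = 2.321818 - (5.616552)·(2.321818 - 1.500000)/(5.616552 - (-3.525000)) = 1.816895; f(y_3) = -0.902237

1.81689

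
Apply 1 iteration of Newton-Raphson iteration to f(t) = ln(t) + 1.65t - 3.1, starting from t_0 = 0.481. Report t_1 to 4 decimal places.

1.2958

Newton update: t ← t − f(t)/f'(t).
f'(t) = 1/t + 1.65
t_0 = 0.481000: f = -3.038238, f' = 3.729002 → t_1 = 0.481000 - (-3.038238)/(3.729002) = 1.295759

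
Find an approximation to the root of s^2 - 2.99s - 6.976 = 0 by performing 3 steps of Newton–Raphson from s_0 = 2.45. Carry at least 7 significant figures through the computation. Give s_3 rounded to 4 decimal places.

Newton update: s ← s − f(s)/f'(s).
f'(s) = 2s - 2.99
s_0 = 2.450000: f = -8.299000, f' = 1.910000 → s_1 = 2.450000 - (-8.299000)/(1.910000) = 6.795026
s_1 = 6.795026: f = 18.879252, f' = 10.600052 → s_2 = 6.795026 - (18.879252)/(10.600052) = 5.013973
s_2 = 5.013973: f = 3.172149, f' = 7.037947 → s_3 = 5.013973 - (3.172149)/(7.037947) = 4.563253

4.5633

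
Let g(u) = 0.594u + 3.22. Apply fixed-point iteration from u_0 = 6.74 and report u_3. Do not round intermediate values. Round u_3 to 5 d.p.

7.68141

u_1 = g(6.740000) = 7.223560
u_2 = g(7.223560) = 7.510795
u_3 = g(7.510795) = 7.681412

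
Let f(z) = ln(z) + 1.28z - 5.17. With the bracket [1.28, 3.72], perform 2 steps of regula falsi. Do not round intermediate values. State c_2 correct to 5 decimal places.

f(1.280000) = -3.284740, f(3.720000) = 0.905324
step 1: c = 3.192803, f(c) = 0.077687 > 0 → new bracket [1.280000, 3.192803]
step 2: c = 3.148609, f(c) = 0.007180 > 0 → new bracket [1.280000, 3.148609]

3.14861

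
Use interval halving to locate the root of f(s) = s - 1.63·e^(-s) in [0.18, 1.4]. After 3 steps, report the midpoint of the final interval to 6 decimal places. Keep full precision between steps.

0.713750

f(0.180000) = -1.181490, f(1.400000) = 0.998047 (opposite signs)
step 1: m = 0.790000, f(m) = 0.050233 > 0 → root in [0.180000, 0.790000]
step 2: m = 0.485000, f(m) = -0.518586 < 0 → root in [0.485000, 0.790000]
step 3: m = 0.637500, f(m) = -0.224138 < 0 → root in [0.637500, 0.790000]
Midpoint of [0.637500, 0.790000] = 0.713750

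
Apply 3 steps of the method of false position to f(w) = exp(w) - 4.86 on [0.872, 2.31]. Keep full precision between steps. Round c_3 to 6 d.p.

1.554587

f(0.872000) = -2.468311, f(2.310000) = 5.214425
step 1: c = 1.334001, f(c) = -1.063799 < 0 → new bracket [1.334001, 2.310000]
step 2: c = 1.499377, f(c) = -0.381103 < 0 → new bracket [1.499377, 2.310000]
step 3: c = 1.554587, f(c) = -0.126868 < 0 → new bracket [1.554587, 2.310000]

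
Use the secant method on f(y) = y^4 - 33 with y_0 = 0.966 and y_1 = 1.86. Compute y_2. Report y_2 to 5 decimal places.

f(y_0) = -32.129220, f(y_1) = -21.031168
y_2 = 1.860000 - (-21.031168)·(1.860000 - 0.966000)/(-21.031168 - (-32.129220)) = 3.554159; f(y_2) = 126.568580

3.55416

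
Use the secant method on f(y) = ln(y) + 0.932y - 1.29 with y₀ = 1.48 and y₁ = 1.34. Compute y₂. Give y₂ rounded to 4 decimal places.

1.1868

f(y_0) = 0.481402, f(y_1) = 0.251550
y_2 = 1.340000 - (0.251550)·(1.340000 - 1.480000)/(0.251550 - (0.481402)) = 1.186785; f(y_2) = -0.012669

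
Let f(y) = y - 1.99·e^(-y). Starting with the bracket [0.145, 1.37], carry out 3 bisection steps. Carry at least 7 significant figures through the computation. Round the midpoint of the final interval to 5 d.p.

f(0.145000) = -1.576394, f(1.370000) = 0.864327 (opposite signs)
step 1: m = 0.757500, f(m) = -0.175486 < 0 → root in [0.757500, 1.370000]
step 2: m = 1.063750, f(m) = 0.376884 > 0 → root in [0.757500, 1.063750]
step 3: m = 0.910625, f(m) = 0.110102 > 0 → root in [0.757500, 0.910625]
Midpoint of [0.757500, 0.910625] = 0.834063

0.83406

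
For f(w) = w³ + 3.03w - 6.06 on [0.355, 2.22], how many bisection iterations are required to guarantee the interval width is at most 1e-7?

Initial width b − a = 2.22 − 0.355 = 1.865000.
After n steps the width is (b−a)/2^n; need (b−a)/2^n ≤ 1e-7.
So n ≥ log₂(1.865000/1e-7) = log₂(18650000.0000) ≈ 24.1527.
Hence n = 25.

25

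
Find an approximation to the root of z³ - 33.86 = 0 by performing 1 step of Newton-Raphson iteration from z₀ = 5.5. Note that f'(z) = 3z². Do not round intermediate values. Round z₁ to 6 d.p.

z_0 = 5.500000: f = 132.515000, f' = 90.750000 → z_1 = 5.500000 - (132.515000)/(90.750000) = 4.039780

4.039780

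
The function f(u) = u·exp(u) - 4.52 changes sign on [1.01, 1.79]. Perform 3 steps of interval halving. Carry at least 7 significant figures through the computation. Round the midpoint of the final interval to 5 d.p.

1.25375

f(1.010000) = -1.746943, f(1.790000) = 6.201120 (opposite signs)
step 1: m = 1.400000, f(m) = 1.157280 > 0 → root in [1.010000, 1.400000]
step 2: m = 1.205000, f(m) = -0.499205 < 0 → root in [1.205000, 1.400000]
step 3: m = 1.302500, f(m) = 0.271222 > 0 → root in [1.205000, 1.302500]
Midpoint of [1.205000, 1.302500] = 1.253750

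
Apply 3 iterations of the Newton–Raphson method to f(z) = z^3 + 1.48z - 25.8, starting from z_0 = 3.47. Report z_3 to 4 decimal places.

f'(z) = 3z^2 + 1.48
z_0 = 3.470000: f = 21.117523, f' = 37.602700 → z_1 = 3.470000 - (21.117523)/(37.602700) = 2.908404
z_1 = 2.908404: f = 3.106088, f' = 26.856443 → z_2 = 2.908404 - (3.106088)/(26.856443) = 2.792749
z_2 = 2.792749: f = 0.115163, f' = 24.878338 → z_3 = 2.792749 - (0.115163)/(24.878338) = 2.788120

2.7881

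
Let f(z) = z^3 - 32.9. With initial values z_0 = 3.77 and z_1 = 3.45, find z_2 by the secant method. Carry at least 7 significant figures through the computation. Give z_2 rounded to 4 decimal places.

3.2413

Secant update: z_(k+1) = z_k − f(z_k)·(z_k − z_(k-1))/(f(z_k) − f(z_(k-1))).
f(z_0) = 20.682633, f(z_1) = 8.163625
z_2 = 3.450000 - (8.163625)·(3.450000 - 3.770000)/(8.163625 - (20.682633)) = 3.241329; f(z_2) = 1.154080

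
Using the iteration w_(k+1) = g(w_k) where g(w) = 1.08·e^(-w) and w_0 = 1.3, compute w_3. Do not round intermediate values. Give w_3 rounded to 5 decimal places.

0.48303

w_1 = g(1.300000) = 0.294334
w_2 = g(0.294334) = 0.804630
w_3 = g(0.804630) = 0.483034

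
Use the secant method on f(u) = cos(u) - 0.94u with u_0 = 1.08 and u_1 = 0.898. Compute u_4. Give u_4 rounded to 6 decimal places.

0.766398

f(u_0) = -0.543872, f(u_1) = -0.220945
u_2 = 0.898000 - (-0.220945)·(0.898000 - 1.080000)/(-0.220945 - (-0.543872)) = 0.773477; f(u_2) = -0.011582
u_3 = 0.773477 - (-0.011582)·(0.773477 - 0.898000)/(-0.011582 - (-0.220945)) = 0.766588; f(u_3) = -0.000311
u_4 = 0.766588 - (-0.000311)·(0.766588 - 0.773477)/(-0.000311 - (-0.011582)) = 0.766398; f(u_4) = -0.000000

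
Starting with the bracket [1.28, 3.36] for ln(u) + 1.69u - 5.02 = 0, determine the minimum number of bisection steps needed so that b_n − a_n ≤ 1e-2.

8

Initial width b − a = 3.36 − 1.28 = 2.080000.
After n steps the width is (b−a)/2^n; need (b−a)/2^n ≤ 1e-2.
So n ≥ log₂(2.080000/1e-2) = log₂(208.0000) ≈ 7.7004.
Hence n = 8.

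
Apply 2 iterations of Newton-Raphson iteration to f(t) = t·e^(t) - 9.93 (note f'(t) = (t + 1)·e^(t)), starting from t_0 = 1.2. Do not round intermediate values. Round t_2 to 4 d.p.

t_0 = 1.200000: f = -5.945860, f' = 7.304257 → t_1 = 1.200000 - (-5.945860)/(7.304257) = 2.014027
t_1 = 2.014027: f = 5.161967, f' = 22.585397 → t_2 = 2.014027 - (5.161967)/(22.585397) = 1.785473

1.7855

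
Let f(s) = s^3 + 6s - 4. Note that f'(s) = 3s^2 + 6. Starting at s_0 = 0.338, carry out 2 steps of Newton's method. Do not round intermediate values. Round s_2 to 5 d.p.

0.62589

s_0 = 0.338000: f = -1.933386, f' = 6.342732 → s_1 = 0.338000 - (-1.933386)/(6.342732) = 0.642819
s_1 = 0.642819: f = 0.122538, f' = 7.239649 → s_2 = 0.642819 - (0.122538)/(7.239649) = 0.625893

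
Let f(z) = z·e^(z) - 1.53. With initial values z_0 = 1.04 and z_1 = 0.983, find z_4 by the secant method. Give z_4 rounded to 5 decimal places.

f(z_0) = 1.412386, f(z_1) = 1.097030
z_2 = 0.983000 - (1.097030)·(0.983000 - 1.040000)/(1.097030 - (1.412386)) = 0.784714; f(z_2) = 0.189920
z_3 = 0.784714 - (0.189920)·(0.784714 - 0.983000)/(0.189920 - (1.097030)) = 0.743199; f(z_3) = 0.032688
z_4 = 0.743199 - (0.032688)·(0.743199 - 0.784714)/(0.032688 - (0.189920)) = 0.734568; f(z_4) = 0.001267

0.73457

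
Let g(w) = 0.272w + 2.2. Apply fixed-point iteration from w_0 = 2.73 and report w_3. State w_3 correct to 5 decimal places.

3.01610

w_1 = g(2.730000) = 2.942560
w_2 = g(2.942560) = 3.000376
w_3 = g(3.000376) = 3.016102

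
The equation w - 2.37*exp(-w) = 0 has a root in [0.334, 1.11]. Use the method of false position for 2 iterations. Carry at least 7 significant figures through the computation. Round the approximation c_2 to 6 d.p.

0.936634

False-position update: c = (a·f(b) − b·f(a))/(f(b) − f(a)); replace the endpoint whose sign matches f(c).
f(0.334000) = -1.363047, f(1.110000) = 0.328945
step 1: c = 0.959136, f(c) = 0.050895 > 0 → new bracket [0.334000, 0.959136]
step 2: c = 0.936634, f(c) = 0.007724 > 0 → new bracket [0.334000, 0.936634]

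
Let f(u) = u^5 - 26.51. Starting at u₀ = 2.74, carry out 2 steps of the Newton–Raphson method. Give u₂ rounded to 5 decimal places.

f'(u) = 5u⁴
u_0 = 2.740000: f = 127.927518, f' = 281.820289 → u_1 = 2.740000 - (127.927518)/(281.820289) = 2.286067
u_1 = 2.286067: f = 35.927400, f' = 136.560737 → u_2 = 2.286067 - (35.927400)/(136.560737) = 2.022980

2.02298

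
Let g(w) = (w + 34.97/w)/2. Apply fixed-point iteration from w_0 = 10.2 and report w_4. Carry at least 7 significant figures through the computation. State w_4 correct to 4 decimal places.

w_1 = g(10.200000) = 6.814216
w_2 = g(6.814216) = 5.973067
w_3 = g(5.973067) = 5.913840
w_4 = g(5.913840) = 5.913544

5.9135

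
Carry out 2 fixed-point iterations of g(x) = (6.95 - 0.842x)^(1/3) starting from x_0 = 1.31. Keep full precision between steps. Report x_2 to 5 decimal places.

1.75799

x_1 = g(1.310000) = 1.801540
x_2 = g(1.801540) = 1.757988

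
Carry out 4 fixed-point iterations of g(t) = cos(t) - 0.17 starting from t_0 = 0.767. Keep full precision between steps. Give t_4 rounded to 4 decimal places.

0.6519

t_1 = g(0.767000) = 0.549996
t_2 = g(0.549996) = 0.682527
t_3 = g(0.682527) = 0.605981
t_4 = g(0.605981) = 0.651943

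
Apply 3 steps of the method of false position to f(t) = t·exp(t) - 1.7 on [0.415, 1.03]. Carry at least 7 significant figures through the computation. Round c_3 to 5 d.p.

0.77719

f(0.415000) = -1.071536, f(1.030000) = 1.185098
step 1: c = 0.707026, f(c) = -0.266187 < 0 → new bracket [0.707026, 1.030000]
step 2: c = 0.766264, f(c) = -0.051221 < 0 → new bracket [0.766264, 1.030000]
step 3: c = 0.777190, f(c) = -0.009337 < 0 → new bracket [0.777190, 1.030000]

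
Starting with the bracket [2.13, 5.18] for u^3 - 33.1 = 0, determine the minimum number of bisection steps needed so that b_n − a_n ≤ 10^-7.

Initial width b − a = 5.18 − 2.13 = 3.050000.
After n steps the width is (b−a)/2^n; need (b−a)/2^n ≤ 10^-7.
So n ≥ log₂(3.050000/10^-7) = log₂(30500000.0000) ≈ 24.8623.
Hence n = 25.

25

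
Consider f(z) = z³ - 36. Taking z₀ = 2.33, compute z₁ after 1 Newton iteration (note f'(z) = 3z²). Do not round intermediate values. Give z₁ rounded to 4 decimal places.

Newton update: z ← z − f(z)/f'(z).
z_0 = 2.330000: f = -23.350663, f' = 16.286700 → z_1 = 2.330000 - (-23.350663)/(16.286700) = 3.763726

3.7637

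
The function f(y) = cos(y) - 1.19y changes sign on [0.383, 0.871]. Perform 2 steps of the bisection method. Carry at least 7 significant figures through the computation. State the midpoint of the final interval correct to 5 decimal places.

f(0.383000) = 0.471778, f(0.871000) = -0.392428 (opposite signs)
step 1: m = 0.627000, f(m) = 0.063661 > 0 → root in [0.627000, 0.871000]
step 2: m = 0.749000, f(m) = -0.158940 < 0 → root in [0.627000, 0.749000]
Midpoint of [0.627000, 0.749000] = 0.688000

0.68800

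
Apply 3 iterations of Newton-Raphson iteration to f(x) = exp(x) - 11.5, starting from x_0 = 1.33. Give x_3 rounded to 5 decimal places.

Newton update: x ← x − f(x)/f'(x).
f'(x) = exp(x)
x_0 = 1.330000: f = -7.718957, f' = 3.781043 → x_1 = 1.330000 - (-7.718957)/(3.781043) = 3.371489
x_1 = 3.371489: f = 17.621843, f' = 29.121843 → x_2 = 3.371489 - (17.621843)/(29.121843) = 2.766381
x_2 = 2.766381: f = 4.400986, f' = 15.900986 → x_3 = 2.766381 - (4.400986)/(15.900986) = 2.489607

2.48961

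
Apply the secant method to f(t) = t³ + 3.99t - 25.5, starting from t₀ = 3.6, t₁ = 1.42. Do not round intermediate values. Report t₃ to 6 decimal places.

2.673530

f(t_0) = 35.520000, f(t_1) = -16.970912
t_2 = 1.420000 - (-16.970912)·(1.420000 - 3.600000)/(-16.970912 - (35.520000)) = 2.124819; f(t_2) = -7.428722
t_3 = 2.124819 - (-7.428722)·(2.124819 - 1.420000)/(-7.428722 - (-16.970912)) = 2.673530; f(t_3) = 4.277139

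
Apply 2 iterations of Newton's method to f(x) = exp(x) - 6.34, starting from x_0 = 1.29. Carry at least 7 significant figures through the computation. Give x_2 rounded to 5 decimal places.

f'(x) = exp(x)
x_0 = 1.290000: f = -2.707213, f' = 3.632787 → x_1 = 1.290000 - (-2.707213)/(3.632787) = 2.035217
x_1 = 2.035217: f = 1.313911, f' = 7.653911 → x_2 = 2.035217 - (1.313911)/(7.653911) = 1.863551

1.86355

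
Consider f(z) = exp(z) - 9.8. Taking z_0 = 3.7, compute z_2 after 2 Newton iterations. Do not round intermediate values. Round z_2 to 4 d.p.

f'(z) = exp(z)
z_0 = 3.700000: f = 30.647304, f' = 40.447304 → z_1 = 3.700000 - (30.647304)/(40.447304) = 2.942291
z_1 = 2.942291: f = 9.159224, f' = 18.959224 → z_2 = 2.942291 - (9.159224)/(18.959224) = 2.459189

2.4592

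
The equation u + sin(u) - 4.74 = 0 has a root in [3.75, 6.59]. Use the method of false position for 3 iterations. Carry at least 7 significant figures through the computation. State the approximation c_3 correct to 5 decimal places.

5.45619

False-position update: c = (a·f(b) − b·f(a))/(f(b) − f(a)); replace the endpoint whose sign matches f(c).
f(3.750000) = -1.561561, f(6.590000) = 2.152024
step 1: c = 4.944219, f(c) = -0.769028 < 0 → new bracket [4.944219, 6.590000]
step 2: c = 5.377506, f(c) = -0.149339 < 0 → new bracket [5.377506, 6.590000]
step 3: c = 5.456186, f(c) = -0.019716 < 0 → new bracket [5.456186, 6.590000]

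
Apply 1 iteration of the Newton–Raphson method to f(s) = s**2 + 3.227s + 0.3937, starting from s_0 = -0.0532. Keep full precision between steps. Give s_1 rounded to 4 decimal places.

f'(s) = 2s + 3.227
s_0 = -0.053200: f = 0.224854, f' = 3.120600 → s_1 = -0.053200 - (0.224854)/(3.120600) = -0.125255

-0.1253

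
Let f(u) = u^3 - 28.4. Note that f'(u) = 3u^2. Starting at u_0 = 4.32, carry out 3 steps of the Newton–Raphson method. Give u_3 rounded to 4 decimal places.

3.0513

u_0 = 4.320000: f = 52.221568, f' = 55.987200 → u_1 = 4.320000 - (52.221568)/(55.987200) = 3.387259
u_1 = 3.387259: f = 10.463789, f' = 34.420567 → u_2 = 3.387259 - (10.463789)/(34.420567) = 3.083261
u_2 = 3.083261: f = 0.911005, f' = 28.519488 → u_3 = 3.083261 - (0.911005)/(28.519488) = 3.051317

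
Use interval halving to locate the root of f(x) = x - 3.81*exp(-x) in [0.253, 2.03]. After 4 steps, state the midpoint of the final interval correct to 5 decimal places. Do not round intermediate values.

f(0.253000) = -2.705343, f(2.030000) = 1.529612 (opposite signs)
step 1: m = 1.141500, f(m) = -0.075184 < 0 → root in [1.141500, 2.030000]
step 2: m = 1.585750, f(m) = 0.805484 > 0 → root in [1.141500, 1.585750]
step 3: m = 1.363625, f(m) = 0.389286 > 0 → root in [1.141500, 1.363625]
step 4: m = 1.252562, f(m) = 0.163773 > 0 → root in [1.141500, 1.252562]
Midpoint of [1.141500, 1.252562] = 1.197031

1.19703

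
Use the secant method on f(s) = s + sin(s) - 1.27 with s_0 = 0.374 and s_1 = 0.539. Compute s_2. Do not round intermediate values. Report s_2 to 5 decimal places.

0.65380

f(s_0) = -0.530658, f(s_1) = -0.217722
s_2 = 0.539000 - (-0.217722)·(0.539000 - 0.374000)/(-0.217722 - (-0.530658)) = 0.653797; f(s_2) = -0.007998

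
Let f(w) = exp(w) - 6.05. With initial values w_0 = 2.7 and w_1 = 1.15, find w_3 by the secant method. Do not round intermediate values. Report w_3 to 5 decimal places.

Secant update: w_(k+1) = w_k − f(w_k)·(w_k − w_(k-1))/(f(w_k) − f(w_(k-1))).
f(w_0) = 8.829732, f(w_1) = -2.891807
w_2 = 1.150000 - (-2.891807)·(1.150000 - 2.700000)/(-2.891807 - (8.829732)) = 1.532399; f(w_2) = -1.420732
w_3 = 1.532399 - (-1.420732)·(1.532399 - 1.150000)/(-1.420732 - (-2.891807)) = 1.901711; f(w_3) = 0.647344

1.90171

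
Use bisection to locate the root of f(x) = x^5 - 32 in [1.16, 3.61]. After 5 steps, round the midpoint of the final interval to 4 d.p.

f(1.160000) = -29.899658, f(3.610000) = 581.106626 (opposite signs)
step 1: m = 2.385000, f(m) = 45.168830 > 0 → root in [1.160000, 2.385000]
step 2: m = 1.772500, f(m) = -14.504304 < 0 → root in [1.772500, 2.385000]
step 3: m = 2.078750, f(m) = 6.816048 > 0 → root in [1.772500, 2.078750]
step 4: m = 1.925625, f(m) = -5.523622 < 0 → root in [1.925625, 2.078750]
step 5: m = 2.002187, f(m) = 0.175383 > 0 → root in [1.925625, 2.002187]
Midpoint of [1.925625, 2.002187] = 1.963906

1.9639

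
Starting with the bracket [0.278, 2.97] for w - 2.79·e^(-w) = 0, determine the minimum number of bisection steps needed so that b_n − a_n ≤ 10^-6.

Initial width b − a = 2.97 − 0.278 = 2.692000.
After n steps the width is (b−a)/2^n; need (b−a)/2^n ≤ 10^-6.
So n ≥ log₂(2.692000/10^-6) = log₂(2692000.0000) ≈ 21.3602.
Hence n = 22.

22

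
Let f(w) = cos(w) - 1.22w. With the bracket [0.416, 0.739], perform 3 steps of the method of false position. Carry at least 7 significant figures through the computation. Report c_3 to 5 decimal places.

f(0.416000) = 0.407193, f(0.739000) = -0.162438
step 1: c = 0.646892, f(c) = 0.008752 > 0 → new bracket [0.646892, 0.739000]
step 2: c = 0.651601, f(c) = 0.000160 > 0 → new bracket [0.651601, 0.739000]
step 3: c = 0.651687, f(c) = 0.000003 > 0 → new bracket [0.651687, 0.739000]

0.65169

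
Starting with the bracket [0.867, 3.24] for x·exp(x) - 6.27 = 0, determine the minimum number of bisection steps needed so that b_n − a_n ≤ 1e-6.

22

Initial width b − a = 3.24 − 0.867 = 2.373000.
After n steps the width is (b−a)/2^n; need (b−a)/2^n ≤ 1e-6.
So n ≥ log₂(2.373000/1e-6) = log₂(2373000.0000) ≈ 21.1783.
Hence n = 22.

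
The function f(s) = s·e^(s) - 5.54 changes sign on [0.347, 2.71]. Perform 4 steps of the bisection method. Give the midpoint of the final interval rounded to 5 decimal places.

1.45466

f(0.347000) = -5.049059, f(2.710000) = 35.189337 (opposite signs)
step 1: m = 1.528500, f(m) = 1.508303 > 0 → root in [0.347000, 1.528500]
step 2: m = 0.937750, f(m) = -3.144773 < 0 → root in [0.937750, 1.528500]
step 3: m = 1.233125, f(m) = -1.307992 < 0 → root in [1.233125, 1.528500]
step 4: m = 1.380812, f(m) = -0.046945 < 0 → root in [1.380812, 1.528500]
Midpoint of [1.380812, 1.528500] = 1.454656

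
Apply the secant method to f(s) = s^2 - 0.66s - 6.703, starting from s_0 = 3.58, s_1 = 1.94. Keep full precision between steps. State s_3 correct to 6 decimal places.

2.972172

f(s_0) = 3.750600, f(s_1) = -4.219800
s_2 = 1.940000 - (-4.219800)·(1.940000 - 3.580000)/(-4.219800 - (3.750600)) = 2.808272; f(s_2) = -0.670070
s_3 = 2.808272 - (-0.670070)·(2.808272 - 1.940000)/(-0.670070 - (-4.219800)) = 2.972172; f(s_3) = 0.169174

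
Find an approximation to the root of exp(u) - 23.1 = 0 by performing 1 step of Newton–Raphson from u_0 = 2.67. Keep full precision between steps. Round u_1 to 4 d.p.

Newton update: u ← u − f(u)/f'(u).
f'(u) = exp(u)
u_0 = 2.670000: f = -8.660031, f' = 14.439969 → u_1 = 2.670000 - (-8.660031)/(14.439969) = 3.269726

3.2697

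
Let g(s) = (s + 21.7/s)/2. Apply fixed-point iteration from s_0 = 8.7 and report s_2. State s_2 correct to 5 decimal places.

4.73706

s_1 = g(8.700000) = 5.597126
s_2 = g(5.597126) = 4.737058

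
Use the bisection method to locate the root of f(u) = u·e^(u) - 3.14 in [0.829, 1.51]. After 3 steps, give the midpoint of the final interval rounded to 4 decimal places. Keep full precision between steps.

1.0418

f(0.829000) = -1.240739, f(1.510000) = 3.695363 (opposite signs)
step 1: m = 1.169500, f(m) = 0.626237 > 0 → root in [0.829000, 1.169500]
step 2: m = 0.999250, f(m) = -0.425793 < 0 → root in [0.999250, 1.169500]
step 3: m = 1.084375, f(m) = 0.067137 > 0 → root in [0.999250, 1.084375]
Midpoint of [0.999250, 1.084375] = 1.041813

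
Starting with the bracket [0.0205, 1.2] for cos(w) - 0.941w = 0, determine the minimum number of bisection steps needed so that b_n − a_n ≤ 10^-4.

Initial width b − a = 1.2 − 0.0205 = 1.179500.
After n steps the width is (b−a)/2^n; need (b−a)/2^n ≤ 10^-4.
So n ≥ log₂(1.179500/10^-4) = log₂(11795.0000) ≈ 13.5259.
Hence n = 14.

14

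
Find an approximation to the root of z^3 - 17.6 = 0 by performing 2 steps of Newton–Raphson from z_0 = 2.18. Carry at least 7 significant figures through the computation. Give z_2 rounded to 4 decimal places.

2.6039

f'(z) = 3z^2
z_0 = 2.180000: f = -7.239768, f' = 14.257200 → z_1 = 2.180000 - (-7.239768)/(14.257200) = 2.687797
z_1 = 2.687797: f = 1.817332, f' = 21.672763 → z_2 = 2.687797 - (1.817332)/(21.672763) = 2.603944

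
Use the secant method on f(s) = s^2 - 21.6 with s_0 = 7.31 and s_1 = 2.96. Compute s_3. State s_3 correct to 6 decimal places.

4.750550

f(s_0) = 31.836100, f(s_1) = -12.838400
s_2 = 2.960000 - (-12.838400)·(2.960000 - 7.310000)/(-12.838400 - (31.836100)) = 4.210088; f(s_2) = -3.875162
s_3 = 4.210088 - (-3.875162)·(4.210088 - 2.960000)/(-3.875162 - (-12.838400)) = 4.750550; f(s_3) = 0.967725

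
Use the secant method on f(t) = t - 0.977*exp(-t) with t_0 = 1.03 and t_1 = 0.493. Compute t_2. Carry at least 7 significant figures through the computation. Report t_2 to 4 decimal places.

0.5640

f(t_0) = 0.681204, f(t_1) = -0.103743
t_2 = 0.493000 - (-0.103743)·(0.493000 - 1.030000)/(-0.103743 - (0.681204)) = 0.563973; f(t_2) = 0.008114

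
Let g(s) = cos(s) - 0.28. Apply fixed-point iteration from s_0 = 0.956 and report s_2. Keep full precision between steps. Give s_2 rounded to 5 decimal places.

s_1 = g(0.956000) = 0.296792
s_2 = g(0.296792) = 0.676280

0.67628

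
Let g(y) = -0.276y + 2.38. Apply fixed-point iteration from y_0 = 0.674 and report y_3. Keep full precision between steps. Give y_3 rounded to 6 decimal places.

1.890248

y_1 = g(0.674000) = 2.193976
y_2 = g(2.193976) = 1.774463
y_3 = g(1.774463) = 1.890248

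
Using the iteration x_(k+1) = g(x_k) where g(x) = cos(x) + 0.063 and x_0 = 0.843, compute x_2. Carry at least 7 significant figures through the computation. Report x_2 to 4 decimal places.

x_1 = g(0.843000) = 0.728226
x_2 = g(0.728226) = 0.809356

0.8094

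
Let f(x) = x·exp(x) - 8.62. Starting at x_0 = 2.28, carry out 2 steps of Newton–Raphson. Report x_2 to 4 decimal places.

1.6773

f'(x) = (x + 1)·exp(x)
x_0 = 2.280000: f = 13.670831, f' = 32.067512 → x_1 = 2.280000 - (13.670831)/(32.067512) = 1.853686
x_1 = 1.853686: f = 3.212642, f' = 18.215947 → x_2 = 1.853686 - (3.212642)/(18.215947) = 1.677322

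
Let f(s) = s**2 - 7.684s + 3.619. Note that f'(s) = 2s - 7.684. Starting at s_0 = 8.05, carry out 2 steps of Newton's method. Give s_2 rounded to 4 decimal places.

Newton update: s ← s − f(s)/f'(s).
s_0 = 8.050000: f = 6.565300, f' = 8.416000 → s_1 = 8.050000 - (6.565300)/(8.416000) = 7.269903
s_1 = 7.269903: f = 0.608552, f' = 6.855805 → s_2 = 7.269903 - (0.608552)/(6.855805) = 7.181138

7.1811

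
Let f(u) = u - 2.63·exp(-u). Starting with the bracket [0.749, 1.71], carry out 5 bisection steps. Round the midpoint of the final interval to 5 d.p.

0.97423

f(0.749000) = -0.494567, f(1.710000) = 1.234323 (opposite signs)
step 1: m = 1.229500, f(m) = 0.460386 > 0 → root in [0.749000, 1.229500]
step 2: m = 0.989250, f(m) = 0.011270 > 0 → root in [0.749000, 0.989250]
step 3: m = 0.869125, f(m) = -0.233682 < 0 → root in [0.869125, 0.989250]
step 4: m = 0.929187, f(m) = -0.109332 < 0 → root in [0.929187, 0.989250]
step 5: m = 0.959219, f(m) = -0.048577 < 0 → root in [0.959219, 0.989250]
Midpoint of [0.959219, 0.989250] = 0.974234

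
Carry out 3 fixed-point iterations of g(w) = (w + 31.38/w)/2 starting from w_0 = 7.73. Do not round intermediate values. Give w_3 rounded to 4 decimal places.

w_1 = g(7.730000) = 5.894754
w_2 = g(5.894754) = 5.609066
w_3 = g(5.609066) = 5.601790

5.6018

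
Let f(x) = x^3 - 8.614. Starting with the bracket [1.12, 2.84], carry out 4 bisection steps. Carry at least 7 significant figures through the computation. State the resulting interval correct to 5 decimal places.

f(1.120000) = -7.209072, f(2.840000) = 14.292304 (opposite signs)
step 1: m = 1.980000, f(m) = -0.851608 < 0 → root in [1.980000, 2.840000]
step 2: m = 2.410000, f(m) = 5.383521 > 0 → root in [1.980000, 2.410000]
step 3: m = 2.195000, f(m) = 1.961565 > 0 → root in [1.980000, 2.195000]
step 4: m = 2.087500, f(m) = 0.482607 > 0 → root in [1.980000, 2.087500]

[1.98000, 2.08750]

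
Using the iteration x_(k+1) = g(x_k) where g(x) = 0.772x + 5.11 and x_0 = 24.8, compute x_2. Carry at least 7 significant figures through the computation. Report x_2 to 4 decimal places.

x_1 = g(24.800000) = 24.255600
x_2 = g(24.255600) = 23.835323

23.8353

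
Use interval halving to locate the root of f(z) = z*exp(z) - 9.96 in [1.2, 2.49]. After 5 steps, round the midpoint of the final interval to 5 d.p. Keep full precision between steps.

f(1.200000) = -5.975860, f(2.490000) = 20.072578 (opposite signs)
step 1: m = 1.845000, f(m) = 1.715344 > 0 → root in [1.200000, 1.845000]
step 2: m = 1.522500, f(m) = -2.981362 < 0 → root in [1.522500, 1.845000]
step 3: m = 1.683750, f(m) = -0.891803 < 0 → root in [1.683750, 1.845000]
step 4: m = 1.764375, f(m) = 0.340285 > 0 → root in [1.683750, 1.764375]
step 5: m = 1.724063, f(m) = -0.292730 < 0 → root in [1.724063, 1.764375]
Midpoint of [1.724063, 1.764375] = 1.744219

1.74422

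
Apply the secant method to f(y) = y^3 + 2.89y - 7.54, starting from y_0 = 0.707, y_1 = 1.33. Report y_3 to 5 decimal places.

1.47726

f(y_0) = -5.143377, f(y_1) = -1.343663
y_2 = 1.330000 - (-1.343663)·(1.330000 - 0.707000)/(-1.343663 - (-5.143377)) = 1.550307; f(y_2) = 0.666471
y_3 = 1.550307 - (0.666471)·(1.550307 - 1.330000)/(0.666471 - (-1.343663)) = 1.477263; f(y_3) = -0.046873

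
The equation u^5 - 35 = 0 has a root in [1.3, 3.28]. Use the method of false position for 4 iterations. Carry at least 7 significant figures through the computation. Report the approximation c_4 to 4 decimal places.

f(1.300000) = -31.287070, f(3.280000) = 344.637599
step 1: c = 1.464789, f(c) = -28.256646 < 0 → new bracket [1.464789, 3.280000]
step 2: c = 1.602340, f(c) = -24.437344 < 0 → new bracket [1.602340, 3.280000]
step 3: c = 1.713422, f(c) = -20.232010 < 0 → new bracket [1.713422, 3.280000]
step 4: c = 1.800288, f(c) = -16.089173 < 0 → new bracket [1.800288, 3.280000]

1.8003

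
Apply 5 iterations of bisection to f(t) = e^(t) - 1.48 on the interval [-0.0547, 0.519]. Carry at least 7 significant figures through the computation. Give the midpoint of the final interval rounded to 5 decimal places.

f(-0.054700) = -0.533231, f(0.519000) = 0.200346 (opposite signs)
step 1: m = 0.232150, f(m) = -0.218691 < 0 → root in [0.232150, 0.519000]
step 2: m = 0.375575, f(m) = -0.024172 < 0 → root in [0.375575, 0.519000]
step 3: m = 0.447288, f(m) = 0.084064 > 0 → root in [0.375575, 0.447288]
step 4: m = 0.411431, f(m) = 0.028976 > 0 → root in [0.375575, 0.411431]
step 5: m = 0.393503, f(m) = 0.002164 > 0 → root in [0.375575, 0.393503]
Midpoint of [0.375575, 0.393503] = 0.384539

0.38454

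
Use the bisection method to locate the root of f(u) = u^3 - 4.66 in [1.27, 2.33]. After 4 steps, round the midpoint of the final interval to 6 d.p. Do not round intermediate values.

f(1.270000) = -2.611617, f(2.330000) = 7.989337 (opposite signs)
step 1: m = 1.800000, f(m) = 1.172000 > 0 → root in [1.270000, 1.800000]
step 2: m = 1.535000, f(m) = -1.043195 < 0 → root in [1.535000, 1.800000]
step 3: m = 1.667500, f(m) = -0.023422 < 0 → root in [1.667500, 1.800000]
step 4: m = 1.733750, f(m) = 0.551460 > 0 → root in [1.667500, 1.733750]
Midpoint of [1.667500, 1.733750] = 1.700625

1.700625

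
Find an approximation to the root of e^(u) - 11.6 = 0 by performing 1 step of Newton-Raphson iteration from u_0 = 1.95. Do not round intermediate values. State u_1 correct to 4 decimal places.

f'(u) = e^(u)
u_0 = 1.950000: f = -4.571312, f' = 7.028688 → u_1 = 1.950000 - (-4.571312)/(7.028688) = 2.600379

2.6004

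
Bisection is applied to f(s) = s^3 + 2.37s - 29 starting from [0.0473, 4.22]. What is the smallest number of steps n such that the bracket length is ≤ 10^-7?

Initial width b − a = 4.22 − 0.0473 = 4.172700.
After n steps the width is (b−a)/2^n; need (b−a)/2^n ≤ 10^-7.
So n ≥ log₂(4.172700/10^-7) = log₂(41727000.0000) ≈ 25.3145.
Hence n = 26.

26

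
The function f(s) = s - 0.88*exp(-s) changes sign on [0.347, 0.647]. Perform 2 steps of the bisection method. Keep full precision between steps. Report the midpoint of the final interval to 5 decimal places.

f(0.347000) = -0.274989, f(0.647000) = 0.186219 (opposite signs)
step 1: m = 0.497000, f(m) = -0.038351 < 0 → root in [0.497000, 0.647000]
step 2: m = 0.572000, f(m) = 0.075332 > 0 → root in [0.497000, 0.572000]
Midpoint of [0.497000, 0.572000] = 0.534500

0.53450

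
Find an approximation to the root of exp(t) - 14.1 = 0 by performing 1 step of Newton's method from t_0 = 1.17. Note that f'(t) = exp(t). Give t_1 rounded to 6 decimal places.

t_0 = 1.170000: f = -10.878007, f' = 3.221993 → t_1 = 1.170000 - (-10.878007)/(3.221993) = 4.546174

4.546174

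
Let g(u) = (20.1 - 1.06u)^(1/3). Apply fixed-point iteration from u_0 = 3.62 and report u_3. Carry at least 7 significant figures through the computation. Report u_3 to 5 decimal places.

u_1 = g(3.620000) = 2.533563
u_2 = g(2.533563) = 2.592008
u_3 = g(2.592008) = 2.588931

2.58893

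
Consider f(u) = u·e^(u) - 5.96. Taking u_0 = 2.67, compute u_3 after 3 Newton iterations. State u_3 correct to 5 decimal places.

Newton update: u ← u − f(u)/f'(u).
f'(u) = (u + 1)·e^(u)
u_0 = 2.670000: f = 32.594718, f' = 52.994687 → u_1 = 2.670000 - (32.594718)/(52.994687) = 2.054944
u_1 = 2.054944: f = 10.081708, f' = 23.848106 → u_2 = 2.054944 - (10.081708)/(23.848106) = 1.632197
u_2 = 1.632197: f = 2.388851, f' = 13.463951 → u_3 = 1.632197 - (2.388851)/(13.463951) = 1.454771

1.45477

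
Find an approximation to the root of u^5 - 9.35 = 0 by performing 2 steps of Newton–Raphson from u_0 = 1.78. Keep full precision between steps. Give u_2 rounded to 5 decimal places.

Newton update: u ← u − f(u)/f'(u).
f'(u) = 5u^4
u_0 = 1.780000: f = 8.518990, f' = 50.193793 → u_1 = 1.780000 - (8.518990)/(50.193793) = 1.610278
u_1 = 1.610278: f = 1.476905, f' = 33.618123 → u_2 = 1.610278 - (1.476905)/(33.618123) = 1.566346

1.56635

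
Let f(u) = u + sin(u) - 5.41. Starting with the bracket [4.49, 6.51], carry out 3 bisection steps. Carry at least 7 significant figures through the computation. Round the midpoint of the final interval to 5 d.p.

f(4.490000) = -1.895373, f(6.510000) = 1.324875 (opposite signs)
step 1: m = 5.500000, f(m) = -0.615540 < 0 → root in [5.500000, 6.510000]
step 2: m = 6.005000, f(m) = 0.320389 > 0 → root in [5.500000, 6.005000]
step 3: m = 5.752500, f(m) = -0.163625 < 0 → root in [5.752500, 6.005000]
Midpoint of [5.752500, 6.005000] = 5.878750

5.87875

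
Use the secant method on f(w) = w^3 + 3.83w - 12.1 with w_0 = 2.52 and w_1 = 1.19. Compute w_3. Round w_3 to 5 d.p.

1.79558

f(w_0) = 13.554608, f(w_1) = -5.857141
w_2 = 1.190000 - (-5.857141)·(1.190000 - 2.520000)/(-5.857141 - (13.554608)) = 1.591303; f(w_2) = -1.975737
w_3 = 1.591303 - (-1.975737)·(1.591303 - 1.190000)/(-1.975737 - (-5.857141)) = 1.795577; f(w_3) = 0.566177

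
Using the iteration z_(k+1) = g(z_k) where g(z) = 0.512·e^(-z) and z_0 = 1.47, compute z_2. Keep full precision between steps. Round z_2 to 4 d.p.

z_1 = g(1.470000) = 0.117722
z_2 = g(0.117722) = 0.455139

0.4551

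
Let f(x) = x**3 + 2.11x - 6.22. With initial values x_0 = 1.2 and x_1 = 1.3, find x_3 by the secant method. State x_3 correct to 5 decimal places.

f(x_0) = -1.960000, f(x_1) = -1.280000
x_2 = 1.300000 - (-1.280000)·(1.300000 - 1.200000)/(-1.280000 - (-1.960000)) = 1.488235; f(x_2) = 0.216386
x_3 = 1.488235 - (0.216386)·(1.488235 - 1.300000)/(0.216386 - (-1.280000)) = 1.461015; f(x_3) = -0.018624

1.46102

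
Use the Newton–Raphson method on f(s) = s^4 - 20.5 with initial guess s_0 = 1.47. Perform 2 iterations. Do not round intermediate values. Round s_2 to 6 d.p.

2.292755

f'(s) = 4s^3
s_0 = 1.470000: f = -15.830511, f' = 12.706092 → s_1 = 1.470000 - (-15.830511)/(12.706092) = 2.715899
s_1 = 2.715899: f = 33.906984, f' = 80.131078 → s_2 = 2.715899 - (33.906984)/(80.131078) = 2.292755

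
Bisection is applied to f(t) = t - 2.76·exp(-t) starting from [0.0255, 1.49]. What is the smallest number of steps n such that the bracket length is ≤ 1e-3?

Initial width b − a = 1.49 − 0.0255 = 1.464500.
After n steps the width is (b−a)/2^n; need (b−a)/2^n ≤ 1e-3.
So n ≥ log₂(1.464500/1e-3) = log₂(1464.5000) ≈ 10.5162.
Hence n = 11.

11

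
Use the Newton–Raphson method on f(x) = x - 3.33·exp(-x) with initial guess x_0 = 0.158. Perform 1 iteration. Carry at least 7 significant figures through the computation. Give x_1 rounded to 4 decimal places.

Newton update: x ← x − f(x)/f'(x).
f'(x) = 1 + 3.33·exp(-x)
x_0 = 0.158000: f = -2.685320, f' = 3.843320 → x_1 = 0.158000 - (-2.685320)/(3.843320) = 0.856698

0.8567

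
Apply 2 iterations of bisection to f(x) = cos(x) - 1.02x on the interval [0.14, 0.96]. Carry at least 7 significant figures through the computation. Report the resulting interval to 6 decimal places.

[0.550000, 0.755000]

f(0.140000) = 0.847416, f(0.960000) = -0.405680 (opposite signs)
step 1: m = 0.550000, f(m) = 0.291525 > 0 → root in [0.550000, 0.960000]
step 2: m = 0.755000, f(m) = -0.041828 < 0 → root in [0.550000, 0.755000]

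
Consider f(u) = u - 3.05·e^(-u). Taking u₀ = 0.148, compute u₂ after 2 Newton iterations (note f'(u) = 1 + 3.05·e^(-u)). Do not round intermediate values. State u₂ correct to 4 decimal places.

u_0 = 0.148000: f = -2.482415, f' = 3.630415 → u_1 = 0.148000 - (-2.482415)/(3.630415) = 0.831783
u_1 = 0.831783: f = -0.495799, f' = 2.327582 → u_2 = 0.831783 - (-0.495799)/(2.327582) = 1.044793

1.0448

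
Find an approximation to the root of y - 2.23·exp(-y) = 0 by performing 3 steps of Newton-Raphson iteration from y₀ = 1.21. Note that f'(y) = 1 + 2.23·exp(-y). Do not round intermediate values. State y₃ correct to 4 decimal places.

y_0 = 1.210000: f = 0.545020, f' = 1.664980 → y_1 = 1.210000 - (0.545020)/(1.664980) = 0.882657
y_1 = 0.882657: f = -0.039855, f' = 1.922512 → y_2 = 0.882657 - (-0.039855)/(1.922512) = 0.903387
y_2 = 0.903387: f = -0.000197, f' = 1.903584 → y_3 = 0.903387 - (-0.000197)/(1.903584) = 0.903491

0.9035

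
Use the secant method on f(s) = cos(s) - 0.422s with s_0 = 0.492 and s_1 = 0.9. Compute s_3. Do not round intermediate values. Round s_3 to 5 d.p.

1.09052

Secant update: s_(k+1) = s_k − f(s_k)·(s_k − s_(k-1))/(f(s_k) − f(s_(k-1))).
f(s_0) = 0.673766, f(s_1) = 0.241810
s_2 = 0.900000 - (0.241810)·(0.900000 - 0.492000)/(0.241810 - (0.673766)) = 1.128399; f(s_2) = -0.048078
s_3 = 1.128399 - (-0.048078)·(1.128399 - 0.900000)/(-0.048078 - (0.241810)) = 1.090520; f(s_3) = 0.001825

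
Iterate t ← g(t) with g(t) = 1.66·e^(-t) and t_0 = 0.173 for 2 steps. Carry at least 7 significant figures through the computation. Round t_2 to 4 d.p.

t_1 = g(0.173000) = 1.396288
t_2 = g(1.396288) = 0.410873

0.4109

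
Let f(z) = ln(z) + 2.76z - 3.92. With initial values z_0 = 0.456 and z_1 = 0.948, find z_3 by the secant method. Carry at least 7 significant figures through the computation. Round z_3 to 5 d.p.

f(z_0) = -3.446702, f(z_1) = -1.356921
z_2 = 0.948000 - (-1.356921)·(0.948000 - 0.456000)/(-1.356921 - (-3.446702)) = 1.267462; f(z_2) = -0.184790
z_3 = 1.267462 - (-0.184790)·(1.267462 - 0.948000)/(-0.184790 - (-1.356921)) = 1.317826; f(z_3) = -0.006818

1.31783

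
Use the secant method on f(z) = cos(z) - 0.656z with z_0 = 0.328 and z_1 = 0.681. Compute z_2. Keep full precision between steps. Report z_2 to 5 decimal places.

f(z_0) = 0.731521, f(z_1) = 0.330208
z_2 = 0.681000 - (0.330208)·(0.681000 - 0.328000)/(0.330208 - (0.731521)) = 0.971455; f(z_2) = -0.073175

0.97145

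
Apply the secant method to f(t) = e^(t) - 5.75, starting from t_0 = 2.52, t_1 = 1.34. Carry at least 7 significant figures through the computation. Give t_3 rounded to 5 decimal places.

Secant update: t_(k+1) = t_k − f(t_k)·(t_k − t_(k-1))/(f(t_k) − f(t_(k-1))).
f(t_0) = 6.678597, f(t_1) = -1.930956
t_2 = 1.340000 - (-1.930956)·(1.340000 - 2.520000)/(-1.930956 - (6.678597)) = 1.604651; f(t_2) = -0.773876
t_3 = 1.604651 - (-0.773876)·(1.604651 - 1.340000)/(-0.773876 - (-1.930956)) = 1.781655; f(t_3) = 0.189677

1.78165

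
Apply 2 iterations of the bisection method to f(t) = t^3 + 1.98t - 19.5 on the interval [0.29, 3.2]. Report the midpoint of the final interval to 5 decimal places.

f(0.290000) = -18.901411, f(3.200000) = 19.604000 (opposite signs)
step 1: m = 1.745000, f(m) = -10.731331 < 0 → root in [1.745000, 3.200000]
step 2: m = 2.472500, f(m) = 0.510576 > 0 → root in [1.745000, 2.472500]
Midpoint of [1.745000, 2.472500] = 2.108750

2.10875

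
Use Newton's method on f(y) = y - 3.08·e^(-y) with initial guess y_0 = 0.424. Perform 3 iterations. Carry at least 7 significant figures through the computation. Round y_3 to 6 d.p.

Newton update: y ← y − f(y)/f'(y).
f'(y) = 1 + 3.08·e^(-y)
y_0 = 0.424000: f = -1.591626, f' = 3.015626 → y_1 = 0.424000 - (-1.591626)/(3.015626) = 0.951793
y_1 = 0.951793: f = -0.237236, f' = 2.189029 → y_2 = 0.951793 - (-0.237236)/(2.189029) = 1.060168
y_2 = 1.060168: f = -0.006737, f' = 2.066905 → y_3 = 1.060168 - (-0.006737)/(2.066905) = 1.063427

1.063427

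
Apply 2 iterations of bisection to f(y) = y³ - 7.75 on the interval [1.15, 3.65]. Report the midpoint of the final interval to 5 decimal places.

f(1.150000) = -6.229125, f(3.650000) = 40.877125 (opposite signs)
step 1: m = 2.400000, f(m) = 6.074000 > 0 → root in [1.150000, 2.400000]
step 2: m = 1.775000, f(m) = -2.157641 < 0 → root in [1.775000, 2.400000]
Midpoint of [1.775000, 2.400000] = 2.087500

2.08750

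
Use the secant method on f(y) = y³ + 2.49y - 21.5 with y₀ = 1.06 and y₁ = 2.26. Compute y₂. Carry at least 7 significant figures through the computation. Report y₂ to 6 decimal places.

2.649449

f(y_0) = -17.669584, f(y_1) = -4.329424
y_2 = 2.260000 - (-4.329424)·(2.260000 - 1.060000)/(-4.329424 - (-17.669584)) = 2.649449; f(y_2) = 3.695142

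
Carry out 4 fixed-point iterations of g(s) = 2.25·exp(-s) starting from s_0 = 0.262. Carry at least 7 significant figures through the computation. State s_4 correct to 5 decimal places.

0.49668

s_1 = g(0.262000) = 1.731400
s_2 = g(1.731400) = 0.398332
s_3 = g(0.398332) = 1.510738
s_4 = g(1.510738) = 0.496681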